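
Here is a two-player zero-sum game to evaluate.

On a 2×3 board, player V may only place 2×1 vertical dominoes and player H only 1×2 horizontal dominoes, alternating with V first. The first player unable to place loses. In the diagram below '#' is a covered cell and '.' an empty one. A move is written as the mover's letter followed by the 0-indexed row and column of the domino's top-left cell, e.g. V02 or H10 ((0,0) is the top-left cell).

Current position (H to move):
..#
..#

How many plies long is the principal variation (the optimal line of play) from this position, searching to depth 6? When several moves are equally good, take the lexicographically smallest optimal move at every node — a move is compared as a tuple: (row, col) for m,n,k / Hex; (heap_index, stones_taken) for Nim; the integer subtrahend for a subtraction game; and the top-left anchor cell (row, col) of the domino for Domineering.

PV length from [..#/..#]: 1 ply

ply 1, H at ..#/..# | H00=+1→###/..#*; H10=+1→..#/###
ply 2: ###/..# is terminal -1 (V); from ..#/..# depth 6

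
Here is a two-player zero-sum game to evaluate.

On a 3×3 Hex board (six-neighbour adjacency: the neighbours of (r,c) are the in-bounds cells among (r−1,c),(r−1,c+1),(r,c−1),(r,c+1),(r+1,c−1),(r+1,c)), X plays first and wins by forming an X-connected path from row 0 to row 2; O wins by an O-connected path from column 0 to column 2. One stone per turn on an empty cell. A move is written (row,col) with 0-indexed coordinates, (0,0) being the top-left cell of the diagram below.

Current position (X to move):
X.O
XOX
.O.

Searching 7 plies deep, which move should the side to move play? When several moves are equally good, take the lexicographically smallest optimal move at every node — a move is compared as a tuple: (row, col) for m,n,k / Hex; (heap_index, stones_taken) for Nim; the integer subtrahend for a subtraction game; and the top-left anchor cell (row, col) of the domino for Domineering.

X's best at [X.O/XOX/.O.]: (2,0)

ply 1, X at X.O/XOX/.O. | (0,1)=-1→XXO/XOX/.O.; (2,0)=+1→X.O/XOX/XO.*; (2,2)=-1→X.O/XOX/.OX
ply 2: X.O/XOX/XO. is terminal -1 (O); from X.O/XOX/.O. depth 7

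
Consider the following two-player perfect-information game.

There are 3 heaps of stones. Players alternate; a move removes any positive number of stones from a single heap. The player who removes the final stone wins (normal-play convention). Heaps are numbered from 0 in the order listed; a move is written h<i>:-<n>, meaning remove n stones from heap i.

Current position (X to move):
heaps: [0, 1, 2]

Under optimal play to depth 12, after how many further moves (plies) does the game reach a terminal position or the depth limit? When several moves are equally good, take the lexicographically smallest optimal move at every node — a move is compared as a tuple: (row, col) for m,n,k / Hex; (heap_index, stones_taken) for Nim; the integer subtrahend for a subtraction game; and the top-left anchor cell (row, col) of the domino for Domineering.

ply 1, X at (0,1,2) | h1:-1=-1→(0,0,2); h2:-1=+1→(0,1,1)*; h2:-2=-1→(0,1,0)
ply 2, O at (0,1,1) | h1:-1=-1→(0,0,1)*; h2:-1=-1→(0,1,0)
ply 3, X at (0,0,1) | h2:-1=+1→(0,0,0)*
ply 4: (0,0,0) is terminal -1 (O); from (0,1,2) depth 12

PV length from [(0,1,2)]: 3 plies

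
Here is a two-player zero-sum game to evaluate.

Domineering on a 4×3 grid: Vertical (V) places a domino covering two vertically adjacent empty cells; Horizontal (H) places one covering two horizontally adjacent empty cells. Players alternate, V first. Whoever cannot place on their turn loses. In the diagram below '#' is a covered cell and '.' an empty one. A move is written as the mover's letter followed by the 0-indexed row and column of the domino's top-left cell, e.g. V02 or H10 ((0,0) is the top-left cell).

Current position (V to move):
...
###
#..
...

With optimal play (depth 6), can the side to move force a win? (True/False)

[.../###/#../...] V move#1: V21:+1/.../###/##./.#.*, V22:-1/.../###/#.#/..#
[.../###/##./.#.] H move#2: H00:-1/##./###/##./.#.*, H01:-1/.##/###/##./.#.
[##./###/##./.#.] V move#3: V22:+1/##./###/###/.##*
[##./###/###/.##] end (terminal -1, H#4); searched .../###/#../... to 6

V winning at [.../###/#../...]: True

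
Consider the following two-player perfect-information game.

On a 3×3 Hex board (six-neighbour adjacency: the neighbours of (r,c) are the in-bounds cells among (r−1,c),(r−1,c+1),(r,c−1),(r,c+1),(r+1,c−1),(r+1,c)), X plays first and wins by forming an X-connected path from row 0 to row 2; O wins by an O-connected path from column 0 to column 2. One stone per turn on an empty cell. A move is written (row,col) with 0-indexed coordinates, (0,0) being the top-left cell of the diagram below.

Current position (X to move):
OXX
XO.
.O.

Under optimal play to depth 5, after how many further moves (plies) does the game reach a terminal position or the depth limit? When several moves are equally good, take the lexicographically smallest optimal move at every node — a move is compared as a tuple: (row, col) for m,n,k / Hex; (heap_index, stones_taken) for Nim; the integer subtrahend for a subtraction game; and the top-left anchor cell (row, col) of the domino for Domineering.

PV length from [OXX/XO./.O.]: 3 plies

[OXX/XO./.O.] X move#1: (1,2):+1/OXX/XOX/.O.*, (2,0):+1/OXX/XO./XO., (2,2):+1/OXX/XO./.OX
[OXX/XOX/.O.] O move#2: (2,0):-1/OXX/XOX/OO.*, (2,2):-1/OXX/XOX/.OO
[OXX/XOX/OO.] X move#3: (2,2):+1/OXX/XOX/OOX*
[OXX/XOX/OOX] end (terminal -1, O#4); searched OXX/XO./.O. to 5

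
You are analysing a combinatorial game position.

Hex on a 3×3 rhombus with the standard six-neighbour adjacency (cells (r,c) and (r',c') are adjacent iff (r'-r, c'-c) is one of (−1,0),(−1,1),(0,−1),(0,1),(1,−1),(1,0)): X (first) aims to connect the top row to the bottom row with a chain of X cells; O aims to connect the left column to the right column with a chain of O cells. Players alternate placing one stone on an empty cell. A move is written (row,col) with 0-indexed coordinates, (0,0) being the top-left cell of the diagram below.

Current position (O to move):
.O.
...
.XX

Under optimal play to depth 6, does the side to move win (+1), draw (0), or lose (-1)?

value(.O./.../.XX, O) = +1

[.O./.../.XX] O move#1: (0,0):-1/OO./.../.XX, (0,2):+1/.OO/.../.XX*, (1,0):-1/.O./O../.XX, (1,1):+1/.O./.O./.XX, (1,2):+1/.O./..O/.XX, (2,0):-1/.O./.../OXX
[.OO/.../.XX] X move#2: (0,0):-1/XOO/.../.XX*, (1,0):-1/.OO/X../.XX, (1,1):-1/.OO/.X./.XX, (1,2):-1/.OO/..X/.XX, (2,0):-1/.OO/.../XXX
[XOO/.../.XX] O move#3: (1,0):+1/XOO/O../.XX*, (1,1):+1/XOO/.O./.XX, (1,2):-1/XOO/..O/.XX, (2,0):+1/XOO/.../OXX
[XOO/O../.XX] end (terminal -1, X#4); searched .O./.../.XX to 6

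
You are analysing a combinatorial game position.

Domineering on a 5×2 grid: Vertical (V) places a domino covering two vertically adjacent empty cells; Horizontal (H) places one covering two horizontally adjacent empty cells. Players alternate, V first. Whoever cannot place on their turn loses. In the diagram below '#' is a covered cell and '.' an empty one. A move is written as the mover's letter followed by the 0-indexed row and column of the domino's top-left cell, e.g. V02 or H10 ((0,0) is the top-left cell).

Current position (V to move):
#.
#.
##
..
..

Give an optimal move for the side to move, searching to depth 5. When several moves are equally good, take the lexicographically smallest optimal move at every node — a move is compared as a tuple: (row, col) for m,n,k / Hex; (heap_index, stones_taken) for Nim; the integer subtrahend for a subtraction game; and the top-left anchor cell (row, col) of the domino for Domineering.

p1 V@[#./#./##/../..]: V01[##/##/##/../..]-1 V30[#./#./##/#./#.]+1* V31[#./#./##/.#/.#]+1
p2 H@[#./#./##/#./#.] terminal -1; root [#./#./##/../..] d5

V's best at [#./#./##/../..]: V30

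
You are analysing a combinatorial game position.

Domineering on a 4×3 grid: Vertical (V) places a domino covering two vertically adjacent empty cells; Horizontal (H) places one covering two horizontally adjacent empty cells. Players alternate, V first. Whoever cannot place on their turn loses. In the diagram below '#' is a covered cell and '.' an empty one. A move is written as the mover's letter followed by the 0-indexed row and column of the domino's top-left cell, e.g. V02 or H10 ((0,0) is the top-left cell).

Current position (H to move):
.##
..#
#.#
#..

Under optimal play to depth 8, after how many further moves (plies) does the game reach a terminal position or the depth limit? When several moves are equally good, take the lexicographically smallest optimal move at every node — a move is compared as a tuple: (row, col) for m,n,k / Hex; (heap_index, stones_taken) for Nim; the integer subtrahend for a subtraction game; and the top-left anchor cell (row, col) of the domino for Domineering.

PV length from [.##/..#/#.#/#..]: 2 plies

ply 1, H at .##/..#/#.#/#.. | H10=-1→.##/###/#.#/#..*; H31=-1→.##/..#/#.#/###
ply 2, V at .##/###/#.#/#.. | V21=+1→.##/###/###/##.*
ply 3: .##/###/###/##. is terminal -1 (H); from .##/..#/#.#/#.. depth 8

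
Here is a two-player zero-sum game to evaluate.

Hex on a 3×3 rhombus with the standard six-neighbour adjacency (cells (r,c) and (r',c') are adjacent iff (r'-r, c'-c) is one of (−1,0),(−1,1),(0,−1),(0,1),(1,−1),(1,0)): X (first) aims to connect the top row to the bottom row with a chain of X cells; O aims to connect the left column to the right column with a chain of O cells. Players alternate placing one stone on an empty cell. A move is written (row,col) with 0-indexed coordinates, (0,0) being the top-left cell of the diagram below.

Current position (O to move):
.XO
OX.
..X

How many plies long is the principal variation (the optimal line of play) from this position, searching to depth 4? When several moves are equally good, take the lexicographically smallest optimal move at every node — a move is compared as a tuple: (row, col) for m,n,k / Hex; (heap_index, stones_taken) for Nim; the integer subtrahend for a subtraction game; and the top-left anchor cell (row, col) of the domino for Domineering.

PV length from [.XO/OX./..X]: 2 plies

p1 O@[.XO/OX./..X]: (0,0)[OXO/OX./..X]-1* (1,2)[.XO/OXO/..X]-1 (2,0)[.XO/OX./O.X]-1 (2,1)[.XO/OX./.OX]-1
p2 X@[OXO/OX./..X]: (1,2)[OXO/OXX/..X]+1* (2,0)[OXO/OX./X.X]+1 (2,1)[OXO/OX./.XX]+1
p3 O@[OXO/OXX/..X] terminal -1; root [.XO/OX./..X] d4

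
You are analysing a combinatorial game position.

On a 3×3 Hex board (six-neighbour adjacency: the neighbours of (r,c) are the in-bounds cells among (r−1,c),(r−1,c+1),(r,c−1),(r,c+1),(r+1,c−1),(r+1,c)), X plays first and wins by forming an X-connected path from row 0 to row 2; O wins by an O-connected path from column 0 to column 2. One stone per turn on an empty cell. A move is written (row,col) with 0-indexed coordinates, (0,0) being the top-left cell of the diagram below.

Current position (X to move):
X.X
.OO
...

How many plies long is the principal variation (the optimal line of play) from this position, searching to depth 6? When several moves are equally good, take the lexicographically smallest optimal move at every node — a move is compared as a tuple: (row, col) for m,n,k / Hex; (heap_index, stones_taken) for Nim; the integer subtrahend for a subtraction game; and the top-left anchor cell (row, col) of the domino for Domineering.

ply 1, X at X.X/.OO/... | (0,1)=-1→XXX/.OO/...*; (1,0)=-1→X.X/XOO/...; (2,0)=-1→X.X/.OO/X..; (2,1)=-1→X.X/.OO/.X.; (2,2)=-1→X.X/.OO/..X
ply 2, O at XXX/.OO/... | (1,0)=+1→XXX/OOO/...*; (2,0)=+1→XXX/.OO/O..; (2,1)=+1→XXX/.OO/.O.; (2,2)=+1→XXX/.OO/..O
ply 3: XXX/OOO/... is terminal -1 (X); from X.X/.OO/... depth 6

PV length from [X.X/.OO/...]: 2 plies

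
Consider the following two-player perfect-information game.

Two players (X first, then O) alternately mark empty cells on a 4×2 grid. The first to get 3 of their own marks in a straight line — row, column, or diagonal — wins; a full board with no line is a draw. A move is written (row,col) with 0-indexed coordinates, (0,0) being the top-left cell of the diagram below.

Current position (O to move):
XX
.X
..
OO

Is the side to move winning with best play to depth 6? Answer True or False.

ply 1, O at XX/.X/../OO | (1,0)=-1→XX/OX/../OO; (2,0)=-1→XX/.X/O./OO; (2,1)=+0→XX/.X/.O/OO*
ply 2, X at XX/.X/.O/OO | (1,0)=+0→XX/XX/.O/OO*; (2,0)=+0→XX/.X/XO/OO
ply 3, O at XX/XX/.O/OO | (2,0)=+0→XX/XX/OO/OO*
ply 4: XX/XX/OO/OO is terminal +0 (X); from XX/.X/../OO depth 6

O winning at [XX/.X/../OO]: False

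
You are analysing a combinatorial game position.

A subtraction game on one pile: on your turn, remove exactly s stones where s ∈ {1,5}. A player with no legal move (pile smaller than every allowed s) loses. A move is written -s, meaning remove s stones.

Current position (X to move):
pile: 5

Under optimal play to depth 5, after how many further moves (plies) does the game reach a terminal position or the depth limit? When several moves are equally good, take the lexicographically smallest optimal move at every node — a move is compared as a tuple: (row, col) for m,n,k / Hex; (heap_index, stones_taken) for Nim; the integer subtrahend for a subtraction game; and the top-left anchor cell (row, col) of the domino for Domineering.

PV length from [5]: 5 plies

[5] X move#1: -1:+1/4*, -5:+1/0
[4] O move#2: -1:-1/3*
[3] X move#3: -1:+1/2*
[2] O move#4: -1:-1/1*
[1] X move#5: -1:+1/0*
[0] end (terminal -1, O#6); searched 5 to 5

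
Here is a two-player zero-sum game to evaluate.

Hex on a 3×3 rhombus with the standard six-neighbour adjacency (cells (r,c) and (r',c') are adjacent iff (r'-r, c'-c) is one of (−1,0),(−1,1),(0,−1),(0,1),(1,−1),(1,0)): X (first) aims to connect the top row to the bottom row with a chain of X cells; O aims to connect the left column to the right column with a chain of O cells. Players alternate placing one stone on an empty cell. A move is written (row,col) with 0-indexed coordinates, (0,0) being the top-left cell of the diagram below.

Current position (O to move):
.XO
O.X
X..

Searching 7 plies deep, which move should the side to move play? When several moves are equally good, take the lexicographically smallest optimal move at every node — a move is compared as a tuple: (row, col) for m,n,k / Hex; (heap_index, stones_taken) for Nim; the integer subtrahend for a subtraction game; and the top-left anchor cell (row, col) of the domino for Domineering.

O's best at [.XO/O.X/X..]: (1,1)

ply 1, O at .XO/O.X/X.. | (0,0)=-1→OXO/O.X/X..; (1,1)=+1→.XO/OOX/X..*; (2,1)=-1→.XO/O.X/XO.; (2,2)=-1→.XO/O.X/X.O
ply 2: .XO/OOX/X.. is terminal -1 (X); from .XO/O.X/X.. depth 7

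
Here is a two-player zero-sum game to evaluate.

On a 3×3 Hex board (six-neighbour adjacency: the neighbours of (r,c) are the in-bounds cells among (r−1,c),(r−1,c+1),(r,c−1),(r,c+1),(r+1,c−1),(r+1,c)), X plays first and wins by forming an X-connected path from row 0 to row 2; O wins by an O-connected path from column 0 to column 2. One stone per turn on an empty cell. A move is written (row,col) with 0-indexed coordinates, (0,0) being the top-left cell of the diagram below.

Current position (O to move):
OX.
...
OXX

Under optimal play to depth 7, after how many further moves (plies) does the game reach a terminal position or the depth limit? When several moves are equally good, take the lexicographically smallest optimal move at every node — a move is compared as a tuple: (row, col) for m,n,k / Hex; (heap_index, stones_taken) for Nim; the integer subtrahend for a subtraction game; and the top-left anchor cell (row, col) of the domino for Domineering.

PV length from [OX./.../OXX]: 3 plies

[OX./.../OXX] O move#1: (0,2):-1/OXO/.../OXX, (1,0):-1/OX./O../OXX, (1,1):+1/OX./.O./OXX*, (1,2):-1/OX./..O/OXX
[OX./.O./OXX] X move#2: (0,2):-1/OXX/.O./OXX*, (1,0):-1/OX./XO./OXX, (1,2):-1/OX./.OX/OXX
[OXX/.O./OXX] O move#3: (1,0):-1/OXX/OO./OXX, (1,2):+1/OXX/.OO/OXX*
[OXX/.OO/OXX] end (terminal -1, X#4); searched OX./.../OXX to 7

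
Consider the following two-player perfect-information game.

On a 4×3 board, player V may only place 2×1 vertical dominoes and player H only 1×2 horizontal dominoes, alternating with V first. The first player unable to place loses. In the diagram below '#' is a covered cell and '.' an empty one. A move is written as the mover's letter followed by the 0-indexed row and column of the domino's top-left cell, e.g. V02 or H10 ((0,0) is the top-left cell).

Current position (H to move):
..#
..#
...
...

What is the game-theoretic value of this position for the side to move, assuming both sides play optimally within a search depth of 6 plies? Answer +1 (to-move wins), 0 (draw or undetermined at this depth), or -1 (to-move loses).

ply 1, H at ..#/..#/.../... | H00=-1→###/..#/.../...*; H10=-1→..#/###/.../...; H20=-1→..#/..#/##./...; H21=-1→..#/..#/.##/...; H30=-1→..#/..#/.../##.; H31=-1→..#/..#/.../.##
ply 2, V at ###/..#/.../... | V10=-1→###/#.#/#../...; V11=+1→###/.##/.#./...*; V20=-1→###/..#/#../#..; V21=+1→###/..#/.#./.#.; V22=-1→###/..#/..#/..#
ply 3, H at ###/.##/.#./... | H30=-1→###/.##/.#./##.*; H31=-1→###/.##/.#./.##
ply 4, V at ###/.##/.#./##. | V10=+1→###/###/##./##.*; V22=+1→###/.##/.##/###
ply 5: ###/###/##./##. is terminal -1 (H); from ..#/..#/.../... depth 6

value(..#/..#/.../..., H) = -1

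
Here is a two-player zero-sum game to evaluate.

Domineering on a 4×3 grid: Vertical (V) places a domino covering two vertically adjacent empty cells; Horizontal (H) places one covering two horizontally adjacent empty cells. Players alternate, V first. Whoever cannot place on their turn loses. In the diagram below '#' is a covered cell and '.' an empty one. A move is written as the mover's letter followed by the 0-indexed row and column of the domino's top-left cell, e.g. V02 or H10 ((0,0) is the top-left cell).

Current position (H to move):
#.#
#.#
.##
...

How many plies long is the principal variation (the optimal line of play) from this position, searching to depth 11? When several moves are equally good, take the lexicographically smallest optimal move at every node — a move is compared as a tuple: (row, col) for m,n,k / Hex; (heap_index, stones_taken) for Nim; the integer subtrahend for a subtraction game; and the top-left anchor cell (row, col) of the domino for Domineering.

[#.#/#.#/.##/...] H move#1: H30:-1/#.#/#.#/.##/##.*, H31:-1/#.#/#.#/.##/.##
[#.#/#.#/.##/##.] V move#2: V01:+1/###/###/.##/##.*
[###/###/.##/##.] end (terminal -1, H#3); searched #.#/#.#/.##/... to 11

PV length from [#.#/#.#/.##/...]: 2 plies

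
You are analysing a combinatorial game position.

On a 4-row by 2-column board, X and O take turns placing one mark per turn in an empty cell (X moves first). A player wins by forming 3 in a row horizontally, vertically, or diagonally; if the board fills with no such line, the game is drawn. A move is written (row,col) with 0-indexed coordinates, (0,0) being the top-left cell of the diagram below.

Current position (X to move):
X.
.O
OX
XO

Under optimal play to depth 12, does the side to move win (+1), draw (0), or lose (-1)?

[X./.O/OX/XO] X move#1: (0,1):+0/XX/.O/OX/XO*, (1,0):+0/X./XO/OX/XO
[XX/.O/OX/XO] O move#2: (1,0):+0/XX/OO/OX/XO*
[XX/OO/OX/XO] end (terminal +0, X#3); searched X./.O/OX/XO to 12

value(X./.O/OX/XO, X) = 0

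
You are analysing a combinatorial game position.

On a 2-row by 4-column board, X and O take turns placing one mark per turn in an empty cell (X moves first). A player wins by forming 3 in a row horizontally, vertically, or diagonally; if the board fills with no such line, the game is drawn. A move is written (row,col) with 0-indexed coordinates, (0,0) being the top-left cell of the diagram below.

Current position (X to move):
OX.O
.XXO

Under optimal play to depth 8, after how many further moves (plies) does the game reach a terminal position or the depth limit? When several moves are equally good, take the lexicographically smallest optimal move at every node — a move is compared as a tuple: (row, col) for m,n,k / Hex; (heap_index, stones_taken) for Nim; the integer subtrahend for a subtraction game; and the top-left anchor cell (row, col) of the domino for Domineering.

PV length from [OX.O/.XXO]: 1 ply

[OX.O/.XXO] X move#1: (0,2):+0/OXXO/.XXO, (1,0):+1/OX.O/XXXO*
[OX.O/XXXO] end (terminal -1, O#2); searched OX.O/.XXO to 8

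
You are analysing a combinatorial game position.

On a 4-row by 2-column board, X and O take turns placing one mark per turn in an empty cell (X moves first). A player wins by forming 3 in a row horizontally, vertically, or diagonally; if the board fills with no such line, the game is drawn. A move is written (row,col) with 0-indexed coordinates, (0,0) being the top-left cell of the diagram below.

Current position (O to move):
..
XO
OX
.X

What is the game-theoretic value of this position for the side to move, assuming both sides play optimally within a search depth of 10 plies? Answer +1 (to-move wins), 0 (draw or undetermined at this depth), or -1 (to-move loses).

p1 O@[../XO/OX/.X]: (0,0)[O./XO/OX/.X]+0* (0,1)[.O/XO/OX/.X]+0 (3,0)[../XO/OX/OX]+0
p2 X@[O./XO/OX/.X]: (0,1)[OX/XO/OX/.X]+0* (3,0)[O./XO/OX/XX]+0
p3 O@[OX/XO/OX/.X]: (3,0)[OX/XO/OX/OX]+0*
p4 X@[OX/XO/OX/OX] terminal +0; root [../XO/OX/.X] d10

value(../XO/OX/.X, O) = 0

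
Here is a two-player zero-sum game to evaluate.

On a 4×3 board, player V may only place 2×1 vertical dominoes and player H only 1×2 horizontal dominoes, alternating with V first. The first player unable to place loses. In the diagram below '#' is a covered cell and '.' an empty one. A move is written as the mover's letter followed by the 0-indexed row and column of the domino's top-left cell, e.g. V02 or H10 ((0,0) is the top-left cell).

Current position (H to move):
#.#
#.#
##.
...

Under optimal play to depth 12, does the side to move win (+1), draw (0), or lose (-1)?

ply 1, H at #.#/#.#/##./... | H30=-1→#.#/#.#/##./##.*; H31=-1→#.#/#.#/##./.##
ply 2, V at #.#/#.#/##./##. | V01=+1→###/###/##./##.*; V22=+1→#.#/#.#/###/###
ply 3: ###/###/##./##. is terminal -1 (H); from #.#/#.#/##./... depth 12

value(#.#/#.#/##./..., H) = -1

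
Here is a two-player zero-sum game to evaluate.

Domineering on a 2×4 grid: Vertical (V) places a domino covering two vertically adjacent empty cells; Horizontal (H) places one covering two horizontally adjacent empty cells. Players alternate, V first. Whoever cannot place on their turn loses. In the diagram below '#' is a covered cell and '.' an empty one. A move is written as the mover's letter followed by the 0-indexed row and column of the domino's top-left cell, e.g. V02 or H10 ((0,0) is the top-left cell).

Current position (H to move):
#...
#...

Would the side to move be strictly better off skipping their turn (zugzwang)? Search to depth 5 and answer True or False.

[#.../#...] H move#1: H01:+1/###./#...*, H02:+1/#.##/#..., H11:+1/#.../###., H12:+1/#.../#.##
[###./#...] V move#2: V03:-1/####/#..#*
[####/#..#] H move#3: H11:+1/####/####*
[####/####] end (terminal -1, V#4); searched #.../#... to 5
suppose H passes — search the same position with V to move:
pass> [#.../#...] V move#1: V01:-1/##../##.., V02:+1/#.#./#.#.*, V03:-1/#..#/#..#
pass> [#.#./#.#.] end (terminal -1, H#2); searched #.../#... to 5
for H: play +1, pass -1

zugzwang(#.../#..., H) = False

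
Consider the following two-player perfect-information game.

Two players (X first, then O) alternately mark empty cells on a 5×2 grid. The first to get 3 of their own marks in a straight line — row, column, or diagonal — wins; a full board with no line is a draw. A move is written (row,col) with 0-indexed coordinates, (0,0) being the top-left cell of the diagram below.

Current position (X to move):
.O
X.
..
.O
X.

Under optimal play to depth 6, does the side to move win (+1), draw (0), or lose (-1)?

[.O/X./../.O/X.] X move#1: (0,0):+0/XO/X./../.O/X., (1,1):+0/.O/XX/../.O/X., (2,0):+1/.O/X./X./.O/X.*, (2,1):+0/.O/X./.X/.O/X., (3,0):+0/.O/X./../XO/X., (4,1):+0/.O/X./../.O/XX
[.O/X./X./.O/X.] O move#2: (0,0):-1/OO/X./X./.O/X.*, (1,1):-1/.O/XO/X./.O/X., (2,1):-1/.O/X./XO/.O/X., (3,0):-1/.O/X./X./OO/X., (4,1):-1/.O/X./X./.O/XO
[OO/X./X./.O/X.] X move#3: (1,1):+0/OO/XX/X./.O/X., (2,1):+0/OO/X./XX/.O/X., (3,0):+1/OO/X./X./XO/X.*, (4,1):+0/OO/X./X./.O/XX
[OO/X./X./XO/X.] end (terminal -1, O#4); searched .O/X./../.O/X. to 6

value(.O/X./../.O/X., X) = +1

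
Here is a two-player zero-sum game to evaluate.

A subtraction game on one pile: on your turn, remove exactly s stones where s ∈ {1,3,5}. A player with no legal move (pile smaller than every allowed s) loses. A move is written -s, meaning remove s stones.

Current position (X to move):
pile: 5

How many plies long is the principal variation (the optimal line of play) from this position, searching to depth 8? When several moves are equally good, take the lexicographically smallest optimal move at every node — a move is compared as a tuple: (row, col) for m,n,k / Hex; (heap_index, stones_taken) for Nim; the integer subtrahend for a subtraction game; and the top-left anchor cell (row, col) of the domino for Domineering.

p1 X@[5]: -1[4]+1* -3[2]+1 -5[0]+1
p2 O@[4]: -1[3]-1* -3[1]-1
p3 X@[3]: -1[2]+1* -3[0]+1
p4 O@[2]: -1[1]-1*
p5 X@[1]: -1[0]+1*
p6 O@[0] terminal -1; root [5] d8

PV length from [5]: 5 plies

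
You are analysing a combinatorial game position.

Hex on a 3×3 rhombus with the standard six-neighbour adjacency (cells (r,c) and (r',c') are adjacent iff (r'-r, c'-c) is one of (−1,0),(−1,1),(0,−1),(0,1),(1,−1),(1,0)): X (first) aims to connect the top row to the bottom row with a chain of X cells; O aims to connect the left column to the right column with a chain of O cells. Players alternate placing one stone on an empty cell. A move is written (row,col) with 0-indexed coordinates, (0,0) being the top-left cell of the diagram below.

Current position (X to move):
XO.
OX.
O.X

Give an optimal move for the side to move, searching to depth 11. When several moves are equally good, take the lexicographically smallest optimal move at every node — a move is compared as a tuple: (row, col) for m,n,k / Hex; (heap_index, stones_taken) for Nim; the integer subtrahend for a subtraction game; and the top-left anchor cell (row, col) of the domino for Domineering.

X's best at [XO./OX./O.X]: (0,2)

ply 1, X at XO./OX./O.X | (0,2)=+1→XOX/OX./O.X*; (1,2)=-1→XO./OXX/O.X; (2,1)=-1→XO./OX./OXX
ply 2, O at XOX/OX./O.X | (1,2)=-1→XOX/OXO/O.X*; (2,1)=-1→XOX/OX./OOX
ply 3, X at XOX/OXO/O.X | (2,1)=+1→XOX/OXO/OXX*
ply 4: XOX/OXO/OXX is terminal -1 (O); from XO./OX./O.X depth 11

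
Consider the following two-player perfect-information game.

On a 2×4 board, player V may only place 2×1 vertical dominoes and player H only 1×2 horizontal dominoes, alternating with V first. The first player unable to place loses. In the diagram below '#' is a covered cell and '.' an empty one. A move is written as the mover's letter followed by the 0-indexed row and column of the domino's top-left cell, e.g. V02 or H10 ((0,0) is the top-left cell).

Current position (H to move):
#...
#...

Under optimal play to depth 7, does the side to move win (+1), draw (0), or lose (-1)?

ply 1, H at #.../#... | H01=+1→###./#...*; H02=+1→#.##/#...; H11=+1→#.../###.; H12=+1→#.../#.##
ply 2, V at ###./#... | V03=-1→####/#..#*
ply 3, H at ####/#..# | H11=+1→####/####*
ply 4: ####/#### is terminal -1 (V); from #.../#... depth 7

value(#.../#..., H) = +1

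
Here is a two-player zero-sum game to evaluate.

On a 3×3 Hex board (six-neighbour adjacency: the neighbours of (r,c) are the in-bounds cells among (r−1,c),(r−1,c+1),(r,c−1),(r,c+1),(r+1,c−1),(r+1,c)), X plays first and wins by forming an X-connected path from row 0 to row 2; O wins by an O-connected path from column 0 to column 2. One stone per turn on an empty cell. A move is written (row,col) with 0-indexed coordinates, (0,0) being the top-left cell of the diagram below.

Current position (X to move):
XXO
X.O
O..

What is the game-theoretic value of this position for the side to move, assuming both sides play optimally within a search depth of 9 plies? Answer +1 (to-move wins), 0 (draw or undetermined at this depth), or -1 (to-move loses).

ply 1, X at XXO/X.O/O.. | (1,1)=-1→XXO/XXO/O..*; (2,1)=-1→XXO/X.O/OX.; (2,2)=-1→XXO/X.O/O.X
ply 2, O at XXO/XXO/O.. | (2,1)=+1→XXO/XXO/OO.*; (2,2)=-1→XXO/XXO/O.O
ply 3: XXO/XXO/OO. is terminal -1 (X); from XXO/X.O/O.. depth 9

value(XXO/X.O/O.., X) = -1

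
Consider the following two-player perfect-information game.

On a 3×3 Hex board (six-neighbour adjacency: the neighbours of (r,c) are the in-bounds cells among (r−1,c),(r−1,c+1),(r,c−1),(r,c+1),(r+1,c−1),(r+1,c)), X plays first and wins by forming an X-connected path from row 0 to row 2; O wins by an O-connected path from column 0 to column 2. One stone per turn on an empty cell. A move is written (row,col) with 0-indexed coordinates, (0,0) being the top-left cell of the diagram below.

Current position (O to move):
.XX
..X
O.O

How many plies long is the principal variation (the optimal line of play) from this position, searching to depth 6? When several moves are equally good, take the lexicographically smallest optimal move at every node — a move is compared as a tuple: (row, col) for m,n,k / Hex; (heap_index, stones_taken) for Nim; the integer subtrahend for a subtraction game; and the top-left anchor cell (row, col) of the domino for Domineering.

PV length from [.XX/..X/O.O]: 1 ply

p1 O@[.XX/..X/O.O]: (0,0)[OXX/..X/O.O]-1 (1,0)[.XX/O.X/O.O]-1 (1,1)[.XX/.OX/O.O]-1 (2,1)[.XX/..X/OOO]+1*
p2 X@[.XX/..X/OOO] terminal -1; root [.XX/..X/O.O] d6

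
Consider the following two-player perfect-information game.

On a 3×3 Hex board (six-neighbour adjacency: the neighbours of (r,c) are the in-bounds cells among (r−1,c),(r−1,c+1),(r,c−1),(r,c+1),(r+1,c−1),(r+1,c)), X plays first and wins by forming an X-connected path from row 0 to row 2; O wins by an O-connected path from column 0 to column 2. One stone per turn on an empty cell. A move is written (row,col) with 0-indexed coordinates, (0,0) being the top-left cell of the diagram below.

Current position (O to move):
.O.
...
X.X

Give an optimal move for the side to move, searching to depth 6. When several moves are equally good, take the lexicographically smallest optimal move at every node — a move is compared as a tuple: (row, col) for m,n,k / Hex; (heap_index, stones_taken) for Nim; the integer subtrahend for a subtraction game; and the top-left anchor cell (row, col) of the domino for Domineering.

O's best at [.O./.../X.X]: (0,2)

[.O./.../X.X] O move#1: (0,0):-1/OO./.../X.X, (0,2):+1/.OO/.../X.X*, (1,0):-1/.O./O../X.X, (1,1):+1/.O./.O./X.X, (1,2):+1/.O./..O/X.X, (2,1):-1/.O./.../XOX
[.OO/.../X.X] X move#2: (0,0):-1/XOO/.../X.X*, (1,0):-1/.OO/X../X.X, (1,1):-1/.OO/.X./X.X, (1,2):-1/.OO/..X/X.X, (2,1):-1/.OO/.../XXX
[XOO/.../X.X] O move#3: (1,0):+1/XOO/O../X.X*, (1,1):-1/XOO/.O./X.X, (1,2):-1/XOO/..O/X.X, (2,1):-1/XOO/.../XOX
[XOO/O../X.X] end (terminal -1, X#4); searched .O./.../X.X to 6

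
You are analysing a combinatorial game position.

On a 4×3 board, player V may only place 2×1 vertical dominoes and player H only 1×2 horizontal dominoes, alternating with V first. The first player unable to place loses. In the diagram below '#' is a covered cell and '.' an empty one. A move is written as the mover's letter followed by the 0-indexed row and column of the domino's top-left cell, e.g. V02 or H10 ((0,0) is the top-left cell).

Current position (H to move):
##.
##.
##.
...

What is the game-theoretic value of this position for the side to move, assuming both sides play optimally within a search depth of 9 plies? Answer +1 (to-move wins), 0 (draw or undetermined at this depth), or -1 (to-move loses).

p1 H@[##./##./##./...]: H30[##./##./##./##.]-1* H31[##./##./##./.##]-1
p2 V@[##./##./##./##.]: V02[###/###/##./##.]+1* V12[##./###/###/##.]+1 V22[##./##./###/###]+1
p3 H@[###/###/##./##.] terminal -1; root [##./##./##./...] d9

value(##./##./##./..., H) = -1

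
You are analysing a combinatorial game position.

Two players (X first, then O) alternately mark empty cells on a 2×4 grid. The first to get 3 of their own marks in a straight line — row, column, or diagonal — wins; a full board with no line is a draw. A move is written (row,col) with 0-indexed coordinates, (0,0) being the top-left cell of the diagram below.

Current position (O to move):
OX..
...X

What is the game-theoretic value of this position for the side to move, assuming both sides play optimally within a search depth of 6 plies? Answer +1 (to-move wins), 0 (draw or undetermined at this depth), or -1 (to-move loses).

ply 1, O at OX../...X | (0,2)=+0→OXO./...X*; (0,3)=+0→OX.O/...X; (1,0)=+0→OX../O..X; (1,1)=+0→OX../.O.X; (1,2)=+0→OX../..OX
ply 2, X at OXO./...X | (0,3)=+0→OXOX/...X*; (1,0)=+0→OXO./X..X; (1,1)=+0→OXO./.X.X; (1,2)=+0→OXO./..XX
ply 3, O at OXOX/...X | (1,0)=+0→OXOX/O..X*; (1,1)=+0→OXOX/.O.X; (1,2)=+0→OXOX/..OX
ply 4, X at OXOX/O..X | (1,1)=+0→OXOX/OX.X*; (1,2)=+0→OXOX/O.XX
ply 5, O at OXOX/OX.X | (1,2)=+0→OXOX/OXOX*
ply 6: OXOX/OXOX is terminal +0 (X); from OX../...X depth 6

value(OX../...X, O) = 0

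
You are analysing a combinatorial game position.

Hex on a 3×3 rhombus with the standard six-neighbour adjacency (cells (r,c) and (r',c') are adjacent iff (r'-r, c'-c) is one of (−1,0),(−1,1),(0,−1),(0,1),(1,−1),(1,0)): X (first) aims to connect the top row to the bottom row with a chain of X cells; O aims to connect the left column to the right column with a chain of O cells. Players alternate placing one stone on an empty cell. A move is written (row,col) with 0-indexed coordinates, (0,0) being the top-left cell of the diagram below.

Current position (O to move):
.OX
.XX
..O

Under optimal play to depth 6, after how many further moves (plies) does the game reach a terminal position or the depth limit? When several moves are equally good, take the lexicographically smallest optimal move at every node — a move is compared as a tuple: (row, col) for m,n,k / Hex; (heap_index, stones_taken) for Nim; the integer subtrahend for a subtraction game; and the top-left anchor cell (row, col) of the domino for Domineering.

PV length from [.OX/.XX/..O]: 4 plies

[.OX/.XX/..O] O move#1: (0,0):-1/OOX/.XX/..O*, (1,0):-1/.OX/OXX/..O, (2,0):-1/.OX/.XX/O.O, (2,1):-1/.OX/.XX/.OO
[OOX/.XX/..O] X move#2: (1,0):+1/OOX/XXX/..O*, (2,0):+1/OOX/.XX/X.O, (2,1):+1/OOX/.XX/.XO
[OOX/XXX/..O] O move#3: (2,0):-1/OOX/XXX/O.O*, (2,1):-1/OOX/XXX/.OO
[OOX/XXX/O.O] X move#4: (2,1):+1/OOX/XXX/OXO*
[OOX/XXX/OXO] end (terminal -1, O#5); searched .OX/.XX/..O to 6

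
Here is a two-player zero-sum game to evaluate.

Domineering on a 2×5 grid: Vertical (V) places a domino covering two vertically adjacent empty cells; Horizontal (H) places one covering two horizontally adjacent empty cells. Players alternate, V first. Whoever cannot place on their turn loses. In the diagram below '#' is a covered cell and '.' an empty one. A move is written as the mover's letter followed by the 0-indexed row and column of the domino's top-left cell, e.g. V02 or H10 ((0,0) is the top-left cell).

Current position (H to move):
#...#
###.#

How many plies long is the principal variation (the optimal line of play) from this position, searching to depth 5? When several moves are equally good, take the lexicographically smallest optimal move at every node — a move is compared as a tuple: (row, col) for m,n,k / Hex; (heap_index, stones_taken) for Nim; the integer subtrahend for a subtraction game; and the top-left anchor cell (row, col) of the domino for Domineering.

PV length from [#...#/###.#]: 1 ply

ply 1, H at #...#/###.# | H01=-1→###.#/###.#; H02=+1→#.###/###.#*
ply 2: #.###/###.# is terminal -1 (V); from #...#/###.# depth 5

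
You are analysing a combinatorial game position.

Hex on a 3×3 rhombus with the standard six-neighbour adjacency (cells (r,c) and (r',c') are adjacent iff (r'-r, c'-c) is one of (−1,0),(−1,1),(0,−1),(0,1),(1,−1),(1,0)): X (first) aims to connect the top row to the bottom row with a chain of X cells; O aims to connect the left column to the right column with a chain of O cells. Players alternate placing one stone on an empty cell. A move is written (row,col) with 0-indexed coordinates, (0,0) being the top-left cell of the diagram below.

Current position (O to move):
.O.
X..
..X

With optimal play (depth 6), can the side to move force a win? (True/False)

O winning at [.O./X../..X]: True

ply 1, O at .O./X../..X | (0,0)=-1→OO./X../..X; (0,2)=-1→.OO/X../..X; (1,1)=+1→.O./XO./..X*; (1,2)=-1→.O./X.O/..X; (2,0)=-1→.O./X../O.X; (2,1)=-1→.O./X../.OX
ply 2, X at .O./XO./..X | (0,0)=-1→XO./XO./..X*; (0,2)=-1→.OX/XO./..X; (1,2)=-1→.O./XOX/..X; (2,0)=-1→.O./XO./X.X; (2,1)=-1→.O./XO./.XX
ply 3, O at XO./XO./..X | (0,2)=-1→XOO/XO./..X; (1,2)=-1→XO./XOO/..X; (2,0)=+1→XO./XO./O.X*; (2,1)=-1→XO./XO./.OX
ply 4, X at XO./XO./O.X | (0,2)=-1→XOX/XO./O.X*; (1,2)=-1→XO./XOX/O.X; (2,1)=-1→XO./XO./OXX
ply 5, O at XOX/XO./O.X | (1,2)=+1→XOX/XOO/O.X*; (2,1)=-1→XOX/XO./OOX
ply 6: XOX/XOO/O.X is terminal -1 (X); from .O./X../..X depth 6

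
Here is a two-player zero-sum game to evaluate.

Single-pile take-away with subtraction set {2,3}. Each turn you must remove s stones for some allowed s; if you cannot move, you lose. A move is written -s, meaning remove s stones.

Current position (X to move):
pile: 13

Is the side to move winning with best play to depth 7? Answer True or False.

[13] X move#1: -2:+1/11*, -3:+1/10
[11] O move#2: -2:-1/9*, -3:-1/8
[9] X move#3: -2:-1/7, -3:+1/6*
[6] O move#4: -2:-1/4*, -3:-1/3
[4] X move#5: -2:-1/2, -3:+1/1*
[1] end (terminal -1, O#6); searched 13 to 7

X winning at [13]: True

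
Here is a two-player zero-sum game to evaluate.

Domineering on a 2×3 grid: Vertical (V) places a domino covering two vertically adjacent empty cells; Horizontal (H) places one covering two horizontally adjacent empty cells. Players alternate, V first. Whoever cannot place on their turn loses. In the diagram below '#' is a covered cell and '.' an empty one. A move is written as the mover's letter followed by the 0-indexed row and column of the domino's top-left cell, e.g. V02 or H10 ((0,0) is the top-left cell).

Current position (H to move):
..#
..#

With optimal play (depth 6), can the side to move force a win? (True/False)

ply 1, H at ..#/..# | H00=+1→###/..#*; H10=+1→..#/###
ply 2: ###/..# is terminal -1 (V); from ..#/..# depth 6

H winning at [..#/..#]: True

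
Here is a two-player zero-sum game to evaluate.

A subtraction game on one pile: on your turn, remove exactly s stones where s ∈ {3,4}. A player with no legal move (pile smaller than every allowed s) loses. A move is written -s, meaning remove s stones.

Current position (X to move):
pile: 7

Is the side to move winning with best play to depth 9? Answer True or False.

[7] X move#1: -3:-1/4*, -4:-1/3
[4] O move#2: -3:+1/1*, -4:+1/0
[1] end (terminal -1, X#3); searched 7 to 9

X winning at [7]: False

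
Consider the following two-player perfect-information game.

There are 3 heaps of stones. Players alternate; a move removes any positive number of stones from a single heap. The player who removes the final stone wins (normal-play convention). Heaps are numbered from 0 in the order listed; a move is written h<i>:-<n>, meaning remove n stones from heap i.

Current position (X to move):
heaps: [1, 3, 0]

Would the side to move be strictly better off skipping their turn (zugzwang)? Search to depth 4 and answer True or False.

zugzwang((1,3,0), X) = False

[(1,3,0)] X move#1: h0:-1:-1/(0,3,0), h1:-1:-1/(1,2,0), h1:-2:+1/(1,1,0)*, h1:-3:-1/(1,0,0)
[(1,1,0)] O move#2: h0:-1:-1/(0,1,0)*, h1:-1:-1/(1,0,0)
[(0,1,0)] X move#3: h1:-1:+1/(0,0,0)*
[(0,0,0)] end (terminal -1, O#4); searched (1,3,0) to 4
suppose X passes — search the same position with O to move:
pass> [(1,3,0)] O move#1: h0:-1:-1/(0,3,0), h1:-1:-1/(1,2,0), h1:-2:+1/(1,1,0)*, h1:-3:-1/(1,0,0)
pass> [(1,1,0)] X move#2: h0:-1:-1/(0,1,0)*, h1:-1:-1/(1,0,0)
pass> [(0,1,0)] O move#3: h1:-1:+1/(0,0,0)*
pass> [(0,0,0)] end (terminal -1, X#4); searched (1,3,0) to 4
for X: play +1, pass -1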